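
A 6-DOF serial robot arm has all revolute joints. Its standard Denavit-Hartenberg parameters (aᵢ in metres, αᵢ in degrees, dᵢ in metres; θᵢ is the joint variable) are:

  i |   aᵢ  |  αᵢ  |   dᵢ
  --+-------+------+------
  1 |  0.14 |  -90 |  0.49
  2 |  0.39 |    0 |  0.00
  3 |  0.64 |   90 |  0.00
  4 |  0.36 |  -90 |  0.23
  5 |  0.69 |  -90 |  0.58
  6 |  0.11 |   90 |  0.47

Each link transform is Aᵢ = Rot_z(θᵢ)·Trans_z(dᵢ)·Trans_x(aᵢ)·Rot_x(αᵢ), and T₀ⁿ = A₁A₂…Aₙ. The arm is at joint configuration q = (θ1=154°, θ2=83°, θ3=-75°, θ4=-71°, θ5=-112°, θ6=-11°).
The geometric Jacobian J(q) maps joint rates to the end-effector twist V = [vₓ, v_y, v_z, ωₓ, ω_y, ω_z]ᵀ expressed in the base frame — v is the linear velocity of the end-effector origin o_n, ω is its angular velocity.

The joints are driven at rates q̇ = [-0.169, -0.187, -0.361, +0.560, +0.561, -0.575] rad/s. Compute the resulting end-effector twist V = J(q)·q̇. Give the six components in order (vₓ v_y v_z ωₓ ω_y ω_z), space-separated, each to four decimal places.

o_n = [-1.4111, 0.9932, 1.0470]
J₁: ẑ×o_n = [-0.9932, -1.4111, 0.0000], ω = ẑ
J2: z=[-0.4384, -0.8988, 0.0000] o=[-0.1258, 0.0614, 0.4900] → [-0.5007, 0.2442, -1.5637, -0.4384, -0.8988, 0.0000]
J3: z=[-0.4384, -0.8988, 0.0000] o=[-0.1685, 0.0822, 0.1029] → [-0.8486, 0.4139, -1.5162, -0.4384, -0.8988, 0.0000]
J4: z=[-0.1251, 0.0610, 0.9903] o=[-0.7382, 0.3600, 0.0138] → [-0.5640, -0.5371, -0.0381, -0.1251, 0.0610, 0.9903]
J5: z=[-0.9843, 0.1178, -0.1316] o=[-0.7221, 0.7309, 0.2253] → [0.1314, 0.8995, -0.1770, -0.9843, 0.1178, -0.1316]
J6: z=[0.0688, 0.9418, 0.3289] o=[-1.4052, 0.5821, 0.7942] → [0.1029, -0.0193, 0.0338, 0.0688, 0.9418, 0.3289]
V = J·q̇ = [0.2665, 0.2583, 0.6996, -0.4215, 0.0513, 0.1226]

0.2665 0.2583 0.6996 -0.4215 0.0513 0.1226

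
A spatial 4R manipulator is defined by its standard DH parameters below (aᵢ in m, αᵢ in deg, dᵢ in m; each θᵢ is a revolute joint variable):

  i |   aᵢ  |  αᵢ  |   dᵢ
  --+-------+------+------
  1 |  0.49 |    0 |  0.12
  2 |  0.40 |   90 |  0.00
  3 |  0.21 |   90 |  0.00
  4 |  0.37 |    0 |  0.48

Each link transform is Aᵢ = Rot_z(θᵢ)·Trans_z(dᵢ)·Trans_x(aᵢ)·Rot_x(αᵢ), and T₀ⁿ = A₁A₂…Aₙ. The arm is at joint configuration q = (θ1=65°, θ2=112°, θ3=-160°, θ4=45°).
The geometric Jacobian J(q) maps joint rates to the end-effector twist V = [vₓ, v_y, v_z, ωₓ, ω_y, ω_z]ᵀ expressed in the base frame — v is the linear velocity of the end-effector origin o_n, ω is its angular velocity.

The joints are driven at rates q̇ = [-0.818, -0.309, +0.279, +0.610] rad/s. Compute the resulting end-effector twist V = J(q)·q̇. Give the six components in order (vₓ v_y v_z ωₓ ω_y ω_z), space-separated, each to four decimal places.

o_n = [0.4278, 0.6945, 0.4097]
J₁: ẑ×o_n = [-0.6945, 0.4278, 0.0000], ω = ẑ
J2: z=[0.0000, 0.0000, 1.0000] o=[0.2071, 0.4441, 0.1200] → [-0.2504, 0.2208, 0.0000, 0.0000, 0.0000, 1.0000]
J3: z=[0.0523, 0.9986, 0.0000] o=[-0.1924, 0.4650, 0.1200] → [0.2893, -0.0152, -0.6074, 0.0523, 0.9986, 0.0000]
J4: z=[0.3416, -0.0179, 0.9397] o=[0.0047, 0.4547, 0.0482] → [-0.2318, 0.2741, 0.0895, 0.3416, -0.0179, 0.9397]
V = J·q̇ = [0.5848, -0.2552, -0.1149, 0.2229, 0.2677, -0.5538]

0.5848 -0.2552 -0.1149 0.2229 0.2677 -0.5538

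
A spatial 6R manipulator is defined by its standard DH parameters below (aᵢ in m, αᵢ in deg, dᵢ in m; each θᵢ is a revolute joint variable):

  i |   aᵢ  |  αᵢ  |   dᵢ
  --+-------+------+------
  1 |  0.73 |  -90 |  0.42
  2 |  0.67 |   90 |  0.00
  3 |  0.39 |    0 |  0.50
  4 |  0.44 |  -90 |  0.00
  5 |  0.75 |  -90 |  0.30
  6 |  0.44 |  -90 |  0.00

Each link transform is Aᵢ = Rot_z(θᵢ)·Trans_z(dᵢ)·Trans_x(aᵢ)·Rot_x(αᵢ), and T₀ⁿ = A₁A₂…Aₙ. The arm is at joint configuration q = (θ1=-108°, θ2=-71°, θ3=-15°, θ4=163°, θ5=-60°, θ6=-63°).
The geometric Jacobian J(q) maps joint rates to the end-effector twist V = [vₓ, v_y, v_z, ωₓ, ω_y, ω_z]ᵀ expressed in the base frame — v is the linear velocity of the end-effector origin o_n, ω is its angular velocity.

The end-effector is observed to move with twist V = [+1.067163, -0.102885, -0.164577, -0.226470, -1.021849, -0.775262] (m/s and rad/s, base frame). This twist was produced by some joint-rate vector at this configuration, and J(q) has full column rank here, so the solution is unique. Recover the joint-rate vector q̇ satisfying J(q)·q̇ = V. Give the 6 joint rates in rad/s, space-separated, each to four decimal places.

o_n = [-0.0226, 0.5874, 0.7599]
J₁: ẑ×o_n = [-0.5874, -0.0226, 0.0000], ω = ẑ
J2: z=[0.9511, -0.3090, 0.0000] o=[-0.2256, -0.6943, 0.4200] → [-0.1050, -0.3233, 1.2817, 0.9511, -0.3090, 0.0000]
J3: z=[0.2922, 0.8992, 0.3256] o=[-0.2930, -0.9017, 1.0535] → [-0.7488, 0.1738, 0.1920, 0.2922, 0.8992, 0.3256]
J4: z=[0.2922, 0.8992, 0.3256] o=[-0.2808, -0.5376, 1.5725] → [-1.0969, 0.3215, 0.0965, 0.2922, 0.8992, 0.3256]
J5: z=[-0.7532, 0.4261, -0.5010] o=[-0.0215, -0.4941, 1.2197] → [0.3460, -0.3457, -0.8141, -0.7532, 0.4261, -0.5010]
J6: z=[0.3643, -0.3640, -0.8572] o=[0.1633, 0.2549, 0.9801] → [0.3652, 0.2396, 0.0534, 0.3643, -0.3640, -0.8572]
q̇ = J⁺·V = [-0.3700, -0.0580, -0.9120, -0.1350, -0.1110, 0.1400]

-0.3700 -0.0580 -0.9120 -0.1350 -0.1110 0.1400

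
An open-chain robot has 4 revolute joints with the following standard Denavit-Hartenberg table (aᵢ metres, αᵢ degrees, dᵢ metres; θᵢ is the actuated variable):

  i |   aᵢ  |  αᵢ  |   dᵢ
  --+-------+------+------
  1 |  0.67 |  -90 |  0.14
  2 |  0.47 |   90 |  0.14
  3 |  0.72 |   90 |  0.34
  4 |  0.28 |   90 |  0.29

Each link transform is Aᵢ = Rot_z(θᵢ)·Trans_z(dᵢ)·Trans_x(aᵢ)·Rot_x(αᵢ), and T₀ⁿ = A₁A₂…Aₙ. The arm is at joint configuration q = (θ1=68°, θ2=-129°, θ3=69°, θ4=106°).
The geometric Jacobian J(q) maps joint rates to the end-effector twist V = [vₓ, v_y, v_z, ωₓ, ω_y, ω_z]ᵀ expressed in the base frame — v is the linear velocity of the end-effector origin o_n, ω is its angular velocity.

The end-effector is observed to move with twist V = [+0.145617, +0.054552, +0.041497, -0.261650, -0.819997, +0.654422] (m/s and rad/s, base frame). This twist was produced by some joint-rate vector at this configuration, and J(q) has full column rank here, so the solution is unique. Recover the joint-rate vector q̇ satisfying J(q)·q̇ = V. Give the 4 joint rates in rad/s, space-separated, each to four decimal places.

o_n = [-0.7452, -0.1460, 0.5113]
J₁: ẑ×o_n = [0.1460, -0.7452, 0.0000], ω = ẑ
J2: z=[-0.9272, 0.3746, 0.0000] o=[0.2510, 0.6212, 0.1400] → [0.1391, 0.3443, 1.0845, -0.9272, 0.3746, 0.0000]
J3: z=[-0.2911, -0.7206, -0.6293] o=[0.0104, 0.3994, 0.5053] → [-0.3476, 0.4772, -0.3856, -0.2911, -0.7206, -0.6293]
J4: z=[0.1122, -0.6790, 0.7255] o=[-0.7727, 0.2557, 0.4918] → [0.2782, 0.0178, -0.0264, 0.1122, -0.6790, 0.7255]
q̇ = J⁺·V = [0.3620, 0.2300, 0.4830, 0.8220]

0.3620 0.2300 0.4830 0.8220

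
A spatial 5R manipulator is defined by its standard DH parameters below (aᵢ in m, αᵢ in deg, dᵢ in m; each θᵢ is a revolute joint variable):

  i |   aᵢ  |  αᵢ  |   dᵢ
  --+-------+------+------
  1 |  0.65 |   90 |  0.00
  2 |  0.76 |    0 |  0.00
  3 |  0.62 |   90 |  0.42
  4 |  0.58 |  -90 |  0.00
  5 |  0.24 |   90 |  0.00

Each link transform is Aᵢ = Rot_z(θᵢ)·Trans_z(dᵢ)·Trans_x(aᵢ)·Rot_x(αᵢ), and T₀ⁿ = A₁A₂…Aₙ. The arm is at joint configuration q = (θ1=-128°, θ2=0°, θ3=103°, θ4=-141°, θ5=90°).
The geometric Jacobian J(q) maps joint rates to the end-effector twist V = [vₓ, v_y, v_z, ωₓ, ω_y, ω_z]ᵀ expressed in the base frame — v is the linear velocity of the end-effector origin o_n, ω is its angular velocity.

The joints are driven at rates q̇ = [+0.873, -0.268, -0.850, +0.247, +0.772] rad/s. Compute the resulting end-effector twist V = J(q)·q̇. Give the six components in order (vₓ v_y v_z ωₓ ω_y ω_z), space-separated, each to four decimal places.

0.7053 -0.7025 0.3285 1.2729 -1.1612 1.4019

o_n = [-0.7440, -0.8630, 0.1109]
J₁: ẑ×o_n = [0.8630, -0.7440, 0.0000], ω = ẑ
J2: z=[-0.7880, 0.6157, 0.0000] o=[-0.4002, -0.5122, 0.0000] → [0.0683, 0.0874, 0.4881, -0.7880, 0.6157, 0.0000]
J3: z=[-0.7880, 0.6157, 0.0000] o=[-0.8681, -1.1111, 0.0000] → [0.0683, 0.0874, -0.2719, -0.7880, 0.6157, 0.0000]
J4: z=[-0.5999, -0.7678, 0.2250] o=[-1.1132, -0.7426, 0.6041] → [0.4057, -0.2128, 0.3557, -0.5999, -0.7678, 0.2250]
J5: z=[0.6996, -0.3669, 0.6132] o=[-0.8880, -1.0472, 0.1649] → [-0.0932, 0.1260, 0.1817, 0.6996, -0.3669, 0.6132]
V = J·q̇ = [0.7053, -0.7025, 0.3285, 1.2729, -1.1612, 1.4019]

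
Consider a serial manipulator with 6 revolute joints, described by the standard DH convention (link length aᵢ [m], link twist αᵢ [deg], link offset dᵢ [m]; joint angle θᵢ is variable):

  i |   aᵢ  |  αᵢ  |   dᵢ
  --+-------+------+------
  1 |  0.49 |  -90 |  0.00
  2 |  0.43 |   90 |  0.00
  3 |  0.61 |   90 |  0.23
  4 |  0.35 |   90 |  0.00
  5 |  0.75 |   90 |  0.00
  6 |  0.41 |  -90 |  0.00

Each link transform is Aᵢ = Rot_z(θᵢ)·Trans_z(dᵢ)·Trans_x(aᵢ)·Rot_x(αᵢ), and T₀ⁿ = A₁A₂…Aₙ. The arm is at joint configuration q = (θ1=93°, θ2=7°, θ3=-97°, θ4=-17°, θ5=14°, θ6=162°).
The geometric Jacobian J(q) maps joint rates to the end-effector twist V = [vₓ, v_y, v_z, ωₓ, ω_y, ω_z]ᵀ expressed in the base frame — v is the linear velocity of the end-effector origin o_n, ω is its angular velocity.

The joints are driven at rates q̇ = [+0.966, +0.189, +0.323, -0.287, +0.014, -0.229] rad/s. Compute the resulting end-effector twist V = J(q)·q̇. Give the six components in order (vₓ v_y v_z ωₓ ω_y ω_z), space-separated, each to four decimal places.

-0.7425 1.4790 -0.3544 -0.2432 0.0979 1.2807

o_n = [1.1852, 0.7322, -0.1183]
J₁: ẑ×o_n = [-0.7322, 1.1852, 0.0000], ω = ẑ
J2: z=[-0.9986, -0.0523, 0.0000] o=[-0.0256, 0.4893, 0.0000] → [0.0062, -0.1182, -0.1791, -0.9986, -0.0523, 0.0000]
J3: z=[-0.0064, 0.1217, 0.9925] o=[-0.0480, 0.9155, -0.0524] → [0.1740, 1.2236, -0.1489, -0.0064, 0.1217, 0.9925]
J4: z=[-0.0701, -0.9902, 0.1210] o=[0.5590, 0.9015, 0.1849] → [0.3208, 0.0545, 0.6319, -0.0701, -0.9902, 0.1210]
J5: z=[-0.2855, -0.0963, -0.9535] o=[0.8936, 0.8660, 0.0883] → [-0.1078, -0.3371, 0.0663, -0.2855, -0.0963, -0.9535]
J6: z=[0.2993, 0.9362, -0.1841] o=[1.5764, 0.6126, -0.0906] → [-0.0040, 0.0804, 0.4020, 0.2993, 0.9362, -0.1841]
V = J·q̇ = [-0.7425, 1.4790, -0.3544, -0.2432, 0.0979, 1.2807]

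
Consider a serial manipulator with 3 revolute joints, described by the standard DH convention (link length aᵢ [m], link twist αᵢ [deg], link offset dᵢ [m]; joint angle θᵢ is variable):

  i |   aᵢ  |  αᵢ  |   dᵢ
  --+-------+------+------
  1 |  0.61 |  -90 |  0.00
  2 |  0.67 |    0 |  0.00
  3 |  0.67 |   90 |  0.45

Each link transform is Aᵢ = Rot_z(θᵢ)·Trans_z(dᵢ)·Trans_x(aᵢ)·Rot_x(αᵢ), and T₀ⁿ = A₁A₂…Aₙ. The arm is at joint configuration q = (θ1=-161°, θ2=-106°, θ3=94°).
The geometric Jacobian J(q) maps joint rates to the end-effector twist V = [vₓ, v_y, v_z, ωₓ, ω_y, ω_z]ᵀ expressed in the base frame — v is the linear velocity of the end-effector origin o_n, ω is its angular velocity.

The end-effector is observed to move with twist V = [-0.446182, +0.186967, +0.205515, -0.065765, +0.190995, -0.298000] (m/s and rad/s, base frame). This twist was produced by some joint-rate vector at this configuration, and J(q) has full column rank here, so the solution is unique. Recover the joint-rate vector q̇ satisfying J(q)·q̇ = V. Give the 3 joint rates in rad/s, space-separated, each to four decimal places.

o_n = [-0.8753, -0.7773, 0.7833]
J₁: ẑ×o_n = [0.7773, -0.8753, 0.0000], ω = ẑ
J2: z=[0.3256, -0.9455, 0.0000] o=[-0.5768, -0.1986, 0.0000] → [-0.7407, -0.2550, -0.4707, 0.3256, -0.9455, 0.0000]
J3: z=[0.3256, -0.9455, 0.0000] o=[-0.4022, -0.1385, 0.6440] → [-0.1317, -0.0454, -0.6554, 0.3256, -0.9455, 0.0000]
q̇ = J⁺·V = [-0.2980, 0.3960, -0.5980]

-0.2980 0.3960 -0.5980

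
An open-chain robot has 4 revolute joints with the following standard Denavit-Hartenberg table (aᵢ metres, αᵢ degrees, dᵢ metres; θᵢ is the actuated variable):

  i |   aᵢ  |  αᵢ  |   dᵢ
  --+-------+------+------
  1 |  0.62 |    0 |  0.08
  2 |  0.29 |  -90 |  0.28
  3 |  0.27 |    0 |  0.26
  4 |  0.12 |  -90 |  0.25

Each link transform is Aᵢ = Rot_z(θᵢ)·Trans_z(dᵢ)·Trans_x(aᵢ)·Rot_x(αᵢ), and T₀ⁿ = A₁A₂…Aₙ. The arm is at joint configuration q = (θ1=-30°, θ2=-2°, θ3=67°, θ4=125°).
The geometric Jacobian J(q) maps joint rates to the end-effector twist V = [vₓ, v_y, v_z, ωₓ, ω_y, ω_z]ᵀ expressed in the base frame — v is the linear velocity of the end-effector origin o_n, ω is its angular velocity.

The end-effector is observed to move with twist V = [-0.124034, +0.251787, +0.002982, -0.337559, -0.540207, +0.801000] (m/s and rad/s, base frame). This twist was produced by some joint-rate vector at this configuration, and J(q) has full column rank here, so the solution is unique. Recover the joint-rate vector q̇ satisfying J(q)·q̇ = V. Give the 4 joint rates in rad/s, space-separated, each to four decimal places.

-0.1210 0.9220 -0.7370 0.1000

o_n = [1.0431, -0.0249, 0.1364]
J₁: ẑ×o_n = [0.0249, 1.0431, -0.0000], ω = ẑ
J2: z=[0.0000, 0.0000, 1.0000] o=[0.5369, -0.3100, 0.0800] → [-0.2851, 0.5061, 0.0000, 0.0000, 0.0000, 1.0000]
J3: z=[0.5299, 0.8480, 0.0000] o=[0.7829, -0.4637, 0.3600] → [-0.1896, 0.1185, 0.0119, 0.5299, 0.8480, 0.0000]
J4: z=[0.5299, 0.8480, 0.0000] o=[1.0101, -0.2991, 0.1115] → [0.0212, -0.0132, 0.1174, 0.5299, 0.8480, 0.0000]
q̇ = J⁺·V = [-0.1210, 0.9220, -0.7370, 0.1000]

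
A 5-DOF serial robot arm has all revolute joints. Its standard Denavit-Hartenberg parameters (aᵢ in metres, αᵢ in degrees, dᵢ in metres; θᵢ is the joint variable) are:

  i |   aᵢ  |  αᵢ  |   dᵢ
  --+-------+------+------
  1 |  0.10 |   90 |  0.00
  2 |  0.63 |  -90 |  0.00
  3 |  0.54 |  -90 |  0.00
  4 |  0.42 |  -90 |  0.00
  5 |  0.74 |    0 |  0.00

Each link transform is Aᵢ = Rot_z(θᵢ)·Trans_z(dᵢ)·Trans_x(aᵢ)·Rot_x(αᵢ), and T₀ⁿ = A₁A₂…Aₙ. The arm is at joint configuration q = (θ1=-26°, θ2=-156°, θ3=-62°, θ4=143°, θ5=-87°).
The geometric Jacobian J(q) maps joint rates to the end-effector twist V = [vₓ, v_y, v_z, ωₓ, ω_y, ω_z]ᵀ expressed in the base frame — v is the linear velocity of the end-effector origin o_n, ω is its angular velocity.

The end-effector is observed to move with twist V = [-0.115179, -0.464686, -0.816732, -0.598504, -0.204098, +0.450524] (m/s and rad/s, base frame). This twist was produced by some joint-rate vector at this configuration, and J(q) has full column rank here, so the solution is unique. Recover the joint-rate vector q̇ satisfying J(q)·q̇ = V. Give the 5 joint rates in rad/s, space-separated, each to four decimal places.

o_n = [-1.0461, 0.7257, -0.3026]
J₁: ẑ×o_n = [-0.7257, -1.0461, 0.0000], ω = ẑ
J2: z=[-0.4384, -0.8988, 0.0000] o=[0.0899, -0.0438, 0.0000] → [0.2720, -0.1326, -1.3584, -0.4384, -0.8988, 0.0000]
J3: z=[0.3656, -0.1783, -0.9135] o=[-0.4274, 0.2085, -0.2562] → [0.4807, 0.5822, 0.0788, 0.3656, -0.1783, -0.9135]
J4: z=[-0.5192, 0.7756, -0.3591] o=[-0.8446, -0.1186, -0.3594] → [0.3472, 0.1019, -0.2820, -0.5192, 0.7756, -0.3591]
J5: z=[0.7569, 0.2220, -0.6147] o=[-0.6778, 0.1296, -0.0644] → [0.3135, 0.4067, 0.5329, 0.7569, 0.2220, -0.6147]
q̇ = J⁺·V = [0.2020, 0.4320, -0.2010, 0.2660, -0.2610]

0.2020 0.4320 -0.2010 0.2660 -0.2610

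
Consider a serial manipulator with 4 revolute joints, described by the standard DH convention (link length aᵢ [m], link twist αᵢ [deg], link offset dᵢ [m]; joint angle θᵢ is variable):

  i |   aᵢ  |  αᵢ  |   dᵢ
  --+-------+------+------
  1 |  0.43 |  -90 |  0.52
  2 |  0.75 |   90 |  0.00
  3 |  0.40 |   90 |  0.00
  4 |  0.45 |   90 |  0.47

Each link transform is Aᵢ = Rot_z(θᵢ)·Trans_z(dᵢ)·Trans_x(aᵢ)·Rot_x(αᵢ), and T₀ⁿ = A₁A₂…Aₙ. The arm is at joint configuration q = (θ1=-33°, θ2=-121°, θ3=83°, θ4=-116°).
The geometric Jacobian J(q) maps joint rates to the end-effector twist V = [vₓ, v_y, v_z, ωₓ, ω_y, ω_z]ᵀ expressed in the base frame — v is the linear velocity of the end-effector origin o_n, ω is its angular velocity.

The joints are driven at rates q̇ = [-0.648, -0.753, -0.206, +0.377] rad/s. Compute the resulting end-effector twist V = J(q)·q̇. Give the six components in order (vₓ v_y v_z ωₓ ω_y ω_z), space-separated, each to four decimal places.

-0.7138 0.4172 -0.1407 -0.4487 -0.6613 -0.2212

o_n = [0.1936, 0.0459, 1.7922]
J₁: ẑ×o_n = [-0.0459, 0.1936, 0.0000], ω = ẑ
J2: z=[0.5446, 0.8387, 0.0000] o=[0.3606, -0.2342, 0.5200] → [1.0670, -0.6929, 0.2926, 0.5446, 0.8387, 0.0000]
J3: z=[-0.7189, 0.4668, -0.5150] o=[0.0367, -0.0238, 1.1629] → [0.3297, 0.3716, -0.1234, -0.7189, 0.4668, -0.5150]
J4: z=[-0.4951, 0.1762, 0.8508] o=[0.2318, 0.3228, 1.2047] → [0.3392, 0.2584, 0.1439, -0.4951, 0.1762, 0.8508]
V = J·q̇ = [-0.7138, 0.4172, -0.1407, -0.4487, -0.6613, -0.2212]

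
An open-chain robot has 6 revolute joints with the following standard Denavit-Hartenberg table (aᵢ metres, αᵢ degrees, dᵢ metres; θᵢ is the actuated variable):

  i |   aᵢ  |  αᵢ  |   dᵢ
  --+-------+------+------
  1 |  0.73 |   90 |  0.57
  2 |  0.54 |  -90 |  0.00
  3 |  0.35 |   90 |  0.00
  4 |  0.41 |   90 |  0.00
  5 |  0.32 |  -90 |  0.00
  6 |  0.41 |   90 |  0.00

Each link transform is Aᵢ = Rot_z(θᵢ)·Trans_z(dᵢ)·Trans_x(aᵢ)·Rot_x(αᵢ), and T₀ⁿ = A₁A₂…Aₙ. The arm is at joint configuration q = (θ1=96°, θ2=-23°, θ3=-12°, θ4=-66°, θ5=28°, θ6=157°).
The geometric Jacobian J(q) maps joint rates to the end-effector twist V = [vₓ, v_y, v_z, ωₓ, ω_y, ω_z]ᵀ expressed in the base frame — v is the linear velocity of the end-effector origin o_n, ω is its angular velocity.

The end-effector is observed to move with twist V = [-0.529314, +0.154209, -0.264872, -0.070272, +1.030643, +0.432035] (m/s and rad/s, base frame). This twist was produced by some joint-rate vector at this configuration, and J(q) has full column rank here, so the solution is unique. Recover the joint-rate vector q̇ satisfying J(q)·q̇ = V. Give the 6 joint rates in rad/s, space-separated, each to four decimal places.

o_n = [-0.0719, 1.7098, -0.1309]
J₁: ẑ×o_n = [-1.7098, -0.0719, 0.0000], ω = ẑ
J2: z=[0.9945, 0.1045, 0.0000] o=[-0.0763, 0.7260, 0.5700] → [-0.0733, 0.6971, 0.9779, 0.9945, 0.1045, 0.0000]
J3: z=[-0.0408, 0.3886, 0.9205] o=[-0.1283, 1.2204, 0.3590] → [-0.6409, 0.0319, -0.0419, -0.0408, 0.3886, 0.9205]
J4: z=[0.9928, -0.0881, 0.0812] o=[-0.0888, 1.5414, 0.2252] → [0.0177, 0.3550, 0.1687, 0.9928, -0.0881, 0.0812]
J5: z=[-0.0863, -0.9959, -0.0253] o=[-0.0547, 1.5488, -0.1833] → [-0.0481, 0.0050, -0.0310, -0.0863, -0.9959, -0.0253]
J6: z=[0.8376, -0.0863, 0.5395] o=[0.1179, 1.5406, -0.4526] → [-0.1190, -0.3718, 0.1253, 0.8376, -0.0863, 0.5395]
q̇ = J⁺·V = [0.2310, -0.3230, 0.4200, 0.5920, -0.9160, -0.4760]

0.2310 -0.3230 0.4200 0.5920 -0.9160 -0.4760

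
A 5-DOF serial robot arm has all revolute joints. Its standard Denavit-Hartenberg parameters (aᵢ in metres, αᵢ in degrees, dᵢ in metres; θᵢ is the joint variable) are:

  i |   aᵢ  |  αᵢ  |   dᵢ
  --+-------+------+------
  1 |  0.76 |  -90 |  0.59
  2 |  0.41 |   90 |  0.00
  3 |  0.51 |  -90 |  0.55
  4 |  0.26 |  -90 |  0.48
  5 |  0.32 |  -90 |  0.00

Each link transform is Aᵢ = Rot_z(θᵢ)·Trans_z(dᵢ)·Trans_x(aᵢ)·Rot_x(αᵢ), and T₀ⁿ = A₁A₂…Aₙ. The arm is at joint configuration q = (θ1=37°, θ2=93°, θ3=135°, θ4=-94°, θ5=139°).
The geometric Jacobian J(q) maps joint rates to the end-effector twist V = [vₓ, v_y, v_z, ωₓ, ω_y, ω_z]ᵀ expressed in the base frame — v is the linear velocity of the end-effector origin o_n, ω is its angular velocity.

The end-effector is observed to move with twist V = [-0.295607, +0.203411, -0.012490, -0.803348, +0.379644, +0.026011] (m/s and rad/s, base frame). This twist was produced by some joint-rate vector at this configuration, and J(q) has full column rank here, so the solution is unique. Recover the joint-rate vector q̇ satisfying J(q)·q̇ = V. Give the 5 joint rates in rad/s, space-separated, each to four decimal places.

o_n = [0.9646, 0.9382, 0.7007]
J₁: ẑ×o_n = [-0.9382, 0.9646, 0.0000], ω = ẑ
J2: z=[-0.6018, 0.7986, 0.0000] o=[0.6070, 0.4574, 0.5900] → [0.0884, 0.0666, -0.5750, -0.6018, 0.7986, 0.0000]
J3: z=[0.7975, 0.6010, -0.0523] o=[0.5898, 0.4445, 0.1806] → [0.3385, -0.4345, 0.1685, 0.7975, 0.6010, -0.0523]
J4: z=[0.4551, -0.5424, 0.7061] o=[0.8265, 1.0744, 0.5119] → [-0.0063, 0.0116, 0.0130, 0.4551, -0.5424, 0.7061]
J5: z=[-0.3394, 0.6275, 0.7008] o=[1.2590, 0.9592, 0.8245] → [-0.0629, -0.2483, 0.1918, -0.3394, 0.6275, 0.7008]
q̇ = J⁺·V = [0.1340, 0.0280, -0.4380, -0.6280, 0.4460]

0.1340 0.0280 -0.4380 -0.6280 0.4460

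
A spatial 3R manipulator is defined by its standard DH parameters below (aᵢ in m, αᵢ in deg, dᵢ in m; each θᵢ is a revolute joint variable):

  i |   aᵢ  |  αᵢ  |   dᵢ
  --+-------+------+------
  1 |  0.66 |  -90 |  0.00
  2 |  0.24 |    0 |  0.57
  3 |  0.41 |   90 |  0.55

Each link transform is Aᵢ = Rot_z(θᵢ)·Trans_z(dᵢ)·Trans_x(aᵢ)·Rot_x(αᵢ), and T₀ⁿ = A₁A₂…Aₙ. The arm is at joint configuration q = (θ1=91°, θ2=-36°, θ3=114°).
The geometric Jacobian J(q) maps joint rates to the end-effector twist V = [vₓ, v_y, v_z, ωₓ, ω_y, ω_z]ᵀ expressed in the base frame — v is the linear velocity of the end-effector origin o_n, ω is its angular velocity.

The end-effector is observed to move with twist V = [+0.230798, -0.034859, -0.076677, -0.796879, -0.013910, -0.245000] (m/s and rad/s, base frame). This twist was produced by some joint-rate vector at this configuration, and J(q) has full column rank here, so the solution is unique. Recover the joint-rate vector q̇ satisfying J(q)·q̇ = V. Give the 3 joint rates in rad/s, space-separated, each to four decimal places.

-0.2450 0.0450 0.7520

o_n = [-1.1362, 0.9197, -0.2600]
J₁: ẑ×o_n = [-0.9197, -1.1362, 0.0000], ω = ẑ
J2: z=[-0.9998, -0.0175, 0.0000] o=[-0.0115, 0.6599, 0.0000] → [0.0045, -0.2599, -0.2794, -0.9998, -0.0175, 0.0000]
J3: z=[-0.9998, -0.0175, 0.0000] o=[-0.5848, 0.8441, 0.1411] → [0.0070, -0.4010, -0.0852, -0.9998, -0.0175, 0.0000]
q̇ = J⁺·V = [-0.2450, 0.0450, 0.7520]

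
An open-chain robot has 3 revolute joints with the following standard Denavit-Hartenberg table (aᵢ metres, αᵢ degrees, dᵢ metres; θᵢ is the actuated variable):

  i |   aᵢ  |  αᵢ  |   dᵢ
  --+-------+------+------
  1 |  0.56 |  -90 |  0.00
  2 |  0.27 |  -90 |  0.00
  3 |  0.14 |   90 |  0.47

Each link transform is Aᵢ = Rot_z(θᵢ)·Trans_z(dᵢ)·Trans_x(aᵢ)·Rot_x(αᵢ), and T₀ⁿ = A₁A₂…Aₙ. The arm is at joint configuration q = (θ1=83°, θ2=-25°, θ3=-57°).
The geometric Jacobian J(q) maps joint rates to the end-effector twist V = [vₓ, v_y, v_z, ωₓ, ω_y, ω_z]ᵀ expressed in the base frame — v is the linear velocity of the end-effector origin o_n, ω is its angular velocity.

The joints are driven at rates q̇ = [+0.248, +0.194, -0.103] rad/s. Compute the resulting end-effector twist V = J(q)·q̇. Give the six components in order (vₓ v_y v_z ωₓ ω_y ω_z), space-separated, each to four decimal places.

o_n = [0.0142, 1.0788, -0.2796]
J₁: ẑ×o_n = [-1.0788, 0.0142, 0.0000], ω = ẑ
J2: z=[-0.9925, 0.1219, 0.0000] o=[0.0682, 0.5558, 0.0000] → [-0.0341, -0.2775, -0.5124, -0.9925, 0.1219, 0.0000]
J3: z=[0.0515, 0.4195, -0.9063] o=[0.0981, 0.7987, 0.1141] → [0.0886, 0.0963, 0.0496, 0.0515, 0.4195, -0.9063]
V = J·q̇ = [-0.2833, -0.0603, -0.1045, -0.1979, -0.0196, 0.3413]

-0.2833 -0.0603 -0.1045 -0.1979 -0.0196 0.3413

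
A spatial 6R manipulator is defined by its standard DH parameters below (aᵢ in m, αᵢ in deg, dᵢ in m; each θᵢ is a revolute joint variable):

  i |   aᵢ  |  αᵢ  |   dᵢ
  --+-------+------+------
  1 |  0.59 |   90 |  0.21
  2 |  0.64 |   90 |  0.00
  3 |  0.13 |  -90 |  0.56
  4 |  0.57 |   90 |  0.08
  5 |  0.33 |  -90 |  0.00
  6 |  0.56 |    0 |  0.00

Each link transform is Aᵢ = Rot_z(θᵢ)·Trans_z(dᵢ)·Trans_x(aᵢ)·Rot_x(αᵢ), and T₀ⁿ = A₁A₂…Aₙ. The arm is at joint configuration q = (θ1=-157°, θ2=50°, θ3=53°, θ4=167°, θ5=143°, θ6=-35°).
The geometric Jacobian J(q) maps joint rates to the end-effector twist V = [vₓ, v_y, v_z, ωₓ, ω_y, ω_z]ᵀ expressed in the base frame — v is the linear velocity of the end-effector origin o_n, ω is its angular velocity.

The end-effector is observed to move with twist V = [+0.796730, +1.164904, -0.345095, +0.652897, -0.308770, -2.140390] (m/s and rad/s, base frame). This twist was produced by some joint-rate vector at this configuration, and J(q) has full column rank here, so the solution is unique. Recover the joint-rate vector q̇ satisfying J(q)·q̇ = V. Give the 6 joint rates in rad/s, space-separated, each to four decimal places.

o_n = [-1.1479, 0.1015, 0.3136]
J₁: ẑ×o_n = [-0.1015, -1.1479, 0.0000], ω = ẑ
J2: z=[-0.3907, 0.9205, 0.0000] o=[-0.5431, -0.2305, 0.2100] → [0.0954, 0.0405, 0.4270, -0.3907, 0.9205, 0.0000]
J3: z=[-0.7051, -0.2993, -0.6428] o=[-0.9218, -0.3913, 0.7003] → [0.4325, -0.1273, -0.4152, -0.7051, -0.2993, -0.6428]
J4: z=[0.2374, 0.7546, -0.6118] o=[-1.4035, -0.4830, 0.4002] → [0.2922, -0.1358, -0.0541, 0.2374, 0.7546, -0.6118]
J5: z=[0.5368, 0.4230, 0.7300] o=[-0.9230, -0.7086, 0.1777] → [-0.5338, -0.2372, 0.5300, 0.5368, 0.4230, 0.7300]
J6: z=[-0.6768, -0.3007, 0.6719] o=[-1.0893, -0.4265, 0.1364] → [-0.4080, 0.0805, -0.3750, -0.6768, -0.3007, 0.6719]
q̇ = J⁺·V = [-0.9270, -0.6640, -0.3380, 0.4530, -0.8760, -0.7650]

-0.9270 -0.6640 -0.3380 0.4530 -0.8760 -0.7650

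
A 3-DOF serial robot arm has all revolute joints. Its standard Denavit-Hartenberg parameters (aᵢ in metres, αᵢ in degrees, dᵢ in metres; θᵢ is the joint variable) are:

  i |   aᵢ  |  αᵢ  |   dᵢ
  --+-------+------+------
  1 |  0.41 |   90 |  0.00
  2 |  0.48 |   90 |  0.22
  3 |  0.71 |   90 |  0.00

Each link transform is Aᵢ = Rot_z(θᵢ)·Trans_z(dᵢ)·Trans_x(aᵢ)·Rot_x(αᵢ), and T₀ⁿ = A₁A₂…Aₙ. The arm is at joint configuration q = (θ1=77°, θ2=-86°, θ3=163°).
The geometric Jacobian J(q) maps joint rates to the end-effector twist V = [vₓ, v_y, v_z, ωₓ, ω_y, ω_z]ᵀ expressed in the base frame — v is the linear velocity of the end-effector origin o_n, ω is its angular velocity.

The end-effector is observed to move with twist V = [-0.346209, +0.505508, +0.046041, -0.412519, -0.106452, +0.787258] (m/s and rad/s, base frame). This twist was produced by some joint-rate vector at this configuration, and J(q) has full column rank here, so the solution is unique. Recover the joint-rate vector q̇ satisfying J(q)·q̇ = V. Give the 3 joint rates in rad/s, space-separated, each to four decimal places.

o_n = [0.5057, 0.2898, 0.1985]
J₁: ẑ×o_n = [-0.2898, 0.5057, 0.0000], ω = ẑ
J2: z=[0.9744, -0.2250, 0.0000] o=[0.0922, 0.3995, 0.0000] → [-0.0447, -0.1934, -0.0139, 0.9744, -0.2250, 0.0000]
J3: z=[-0.2244, -0.9720, -0.0698] o=[0.3141, 0.3826, -0.4788] → [-0.6648, 0.1386, 0.2071, -0.2244, -0.9720, -0.0698]
q̇ = J⁺·V = [0.8010, -0.3780, 0.1970]

0.8010 -0.3780 0.1970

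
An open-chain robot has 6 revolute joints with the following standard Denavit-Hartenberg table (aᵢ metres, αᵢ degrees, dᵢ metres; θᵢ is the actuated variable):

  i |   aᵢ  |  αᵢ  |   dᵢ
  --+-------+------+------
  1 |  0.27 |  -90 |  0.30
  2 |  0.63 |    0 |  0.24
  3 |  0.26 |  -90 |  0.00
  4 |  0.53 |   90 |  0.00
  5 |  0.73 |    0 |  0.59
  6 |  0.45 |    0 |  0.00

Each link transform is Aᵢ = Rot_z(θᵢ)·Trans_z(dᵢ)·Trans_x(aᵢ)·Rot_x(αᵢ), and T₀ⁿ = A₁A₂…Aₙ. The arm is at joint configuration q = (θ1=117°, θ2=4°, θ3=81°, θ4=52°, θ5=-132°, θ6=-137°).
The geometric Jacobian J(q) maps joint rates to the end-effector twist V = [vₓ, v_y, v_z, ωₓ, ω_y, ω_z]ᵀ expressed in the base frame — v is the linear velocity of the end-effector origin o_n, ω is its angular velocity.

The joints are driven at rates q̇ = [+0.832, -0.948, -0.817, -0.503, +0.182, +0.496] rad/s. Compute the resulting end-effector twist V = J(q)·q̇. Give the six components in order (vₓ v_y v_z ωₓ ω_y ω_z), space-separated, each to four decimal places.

-1.5658 0.2423 1.1767 0.9521 1.0997 0.3436

o_n = [-0.9931, 0.6788, -0.4787]
J₁: ẑ×o_n = [-0.6788, -0.9931, 0.0000], ω = ẑ
J2: z=[-0.8910, -0.4540, 0.0000] o=[-0.1226, 0.2406, 0.3000] → [0.3535, -0.6938, -0.7857, -0.8910, -0.4540, 0.0000]
J3: z=[-0.8910, -0.4540, 0.0000] o=[-0.6217, 0.6916, 0.2561] → [0.3336, -0.6547, -0.1572, -0.8910, -0.4540, 0.0000]
J4: z=[0.4523, -0.8876, -0.0872] o=[-0.6320, 0.7118, -0.0030] → [0.4194, 0.2466, -0.3354, 0.4523, -0.8876, -0.0872]
J5: z=[-0.5797, -0.2183, -0.7850] o=[-0.2728, 0.9267, -0.3280] → [-0.1617, 0.4781, -0.0135, -0.5797, -0.2183, -0.7850]
J6: z=[-0.5797, -0.2183, -0.7850] o=[-1.1913, 1.0813, -0.4443] → [-0.3085, -0.1755, 0.2766, -0.5797, -0.2183, -0.7850]
V = J·q̇ = [-1.5658, 0.2423, 1.1767, 0.9521, 1.0997, 0.3436]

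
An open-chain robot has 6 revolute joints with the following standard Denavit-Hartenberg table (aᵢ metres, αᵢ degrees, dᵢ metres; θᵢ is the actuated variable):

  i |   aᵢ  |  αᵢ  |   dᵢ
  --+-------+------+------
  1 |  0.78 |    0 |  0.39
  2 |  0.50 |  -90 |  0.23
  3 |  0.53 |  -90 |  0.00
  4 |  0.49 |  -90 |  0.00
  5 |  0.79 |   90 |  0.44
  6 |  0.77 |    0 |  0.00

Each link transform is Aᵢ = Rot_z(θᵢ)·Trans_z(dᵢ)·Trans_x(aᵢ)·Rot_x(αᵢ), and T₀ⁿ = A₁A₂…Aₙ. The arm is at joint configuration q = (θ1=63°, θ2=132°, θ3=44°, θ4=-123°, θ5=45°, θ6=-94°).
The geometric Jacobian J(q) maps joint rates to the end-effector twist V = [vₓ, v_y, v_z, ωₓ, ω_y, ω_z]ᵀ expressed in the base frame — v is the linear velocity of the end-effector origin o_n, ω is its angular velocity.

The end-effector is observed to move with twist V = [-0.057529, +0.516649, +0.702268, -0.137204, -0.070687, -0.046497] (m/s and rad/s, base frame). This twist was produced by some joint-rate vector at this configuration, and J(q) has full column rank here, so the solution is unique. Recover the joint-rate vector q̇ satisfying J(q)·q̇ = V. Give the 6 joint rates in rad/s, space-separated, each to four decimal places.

0.2010 -0.2990 -0.4630 -0.5180 0.3310 0.5320

o_n = [-0.0997, -0.1191, 1.1999]
J₁: ẑ×o_n = [0.1191, -0.0997, 0.0000], ω = ẑ
J2: z=[0.0000, 0.0000, 1.0000] o=[0.3541, 0.6950, 0.3900] → [0.8141, -0.4538, 0.0000, 0.0000, 0.0000, 1.0000]
J3: z=[0.2588, -0.9659, 0.0000] o=[-0.1289, 0.5656, 0.6200] → [-0.5601, -0.1501, -0.1490, 0.2588, -0.9659, 0.0000]
J4: z=[0.6710, 0.1798, -0.7193] o=[-0.4971, 0.4669, 0.2518] → [-0.2511, -0.9220, -0.4646, 0.6710, 0.1798, -0.7193]
J5: z=[-0.4418, -0.6822, -0.5826] o=[-0.2053, 0.1196, 0.4372] → [-0.6594, 0.2754, 0.1775, -0.4418, -0.6822, -0.5826]
J6: z=[0.8955, -0.3740, -0.2411] o=[-0.4419, -0.6769, 0.7941] → [-0.0173, -0.4459, 0.6275, 0.8955, -0.3740, -0.2411]
q̇ = J⁺·V = [0.2010, -0.2990, -0.4630, -0.5180, 0.3310, 0.5320]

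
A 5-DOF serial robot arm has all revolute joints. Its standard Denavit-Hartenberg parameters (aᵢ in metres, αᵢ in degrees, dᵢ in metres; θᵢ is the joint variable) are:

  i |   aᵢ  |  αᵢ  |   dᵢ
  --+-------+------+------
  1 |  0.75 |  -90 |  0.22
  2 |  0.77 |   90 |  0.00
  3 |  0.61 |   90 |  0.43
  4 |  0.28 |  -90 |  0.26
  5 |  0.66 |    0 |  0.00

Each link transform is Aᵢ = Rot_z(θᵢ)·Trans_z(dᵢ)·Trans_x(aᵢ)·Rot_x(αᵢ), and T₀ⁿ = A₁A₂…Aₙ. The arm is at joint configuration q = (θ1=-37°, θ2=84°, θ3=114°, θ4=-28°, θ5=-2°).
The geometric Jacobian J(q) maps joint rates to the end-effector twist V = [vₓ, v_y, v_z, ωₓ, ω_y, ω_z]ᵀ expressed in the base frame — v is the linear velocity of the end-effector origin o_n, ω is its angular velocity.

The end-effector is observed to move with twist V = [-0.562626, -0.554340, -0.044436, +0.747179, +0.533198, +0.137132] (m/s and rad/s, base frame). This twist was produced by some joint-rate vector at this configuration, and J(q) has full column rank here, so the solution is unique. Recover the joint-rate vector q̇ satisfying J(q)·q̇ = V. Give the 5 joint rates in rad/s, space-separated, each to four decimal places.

o_n = [1.4879, 0.6697, -0.2218]
J₁: ẑ×o_n = [-0.6697, 1.4879, 0.0000], ω = ẑ
J2: z=[0.6018, 0.7986, 0.0000] o=[0.5990, -0.4514, 0.2200] → [-0.3528, 0.2659, -0.0353, 0.6018, 0.7986, 0.0000]
J3: z=[0.7943, -0.5985, 0.1045] o=[0.6633, -0.4998, -0.5458] → [-0.3162, -0.1712, 1.4224, 0.7943, -0.5985, 0.1045]
J4: z=[0.3210, 0.2674, -0.9085] o=[1.3194, -0.2965, -0.2541] → [0.8865, -0.1634, 0.2652, 0.3210, 0.2674, -0.9085]
J5: z=[0.9435, -0.1739, 0.2822] o=[1.4260, 0.0384, -0.4040] → [-0.2099, -0.1545, 0.6064, 0.9435, -0.1739, 0.2822]
q̇ = J⁺·V = [-0.5600, 0.9000, -0.1190, -0.6170, 0.5280]

-0.5600 0.9000 -0.1190 -0.6170 0.5280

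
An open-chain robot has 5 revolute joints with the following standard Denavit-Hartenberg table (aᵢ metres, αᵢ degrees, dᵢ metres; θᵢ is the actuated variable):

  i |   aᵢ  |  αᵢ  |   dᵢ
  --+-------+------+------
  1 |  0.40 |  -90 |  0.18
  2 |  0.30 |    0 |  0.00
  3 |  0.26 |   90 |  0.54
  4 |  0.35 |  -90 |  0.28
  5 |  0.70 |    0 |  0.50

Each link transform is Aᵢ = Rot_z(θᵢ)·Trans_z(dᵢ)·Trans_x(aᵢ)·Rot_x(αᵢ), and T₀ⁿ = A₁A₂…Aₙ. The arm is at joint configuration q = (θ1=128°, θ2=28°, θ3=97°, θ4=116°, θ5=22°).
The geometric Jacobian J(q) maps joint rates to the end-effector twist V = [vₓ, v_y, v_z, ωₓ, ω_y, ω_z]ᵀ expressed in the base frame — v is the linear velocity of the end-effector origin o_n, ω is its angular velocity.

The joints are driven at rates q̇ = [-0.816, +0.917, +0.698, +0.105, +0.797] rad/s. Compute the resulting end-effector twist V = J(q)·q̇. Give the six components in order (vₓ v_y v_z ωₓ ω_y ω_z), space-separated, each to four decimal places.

0.1242 1.6749 -0.5675 -1.3032 -0.3876 -0.2894

o_n = [-1.6002, 0.0686, 0.5429]
J₁: ẑ×o_n = [-0.0686, -1.6002, 0.0000], ω = ẑ
J2: z=[-0.7880, -0.6157, 0.0000] o=[-0.2463, 0.3152, 0.1800] → [-0.2234, 0.2859, -0.6393, -0.7880, -0.6157, 0.0000]
J3: z=[-0.7880, -0.6157, 0.0000] o=[-0.4093, 0.5239, 0.0392] → [-0.3101, 0.3969, -0.3744, -0.7880, -0.6157, 0.0000]
J4: z=[-0.5043, 0.6455, -0.5736] o=[-0.7431, 0.0740, -0.1738] → [0.4596, 0.8531, 0.5560, -0.5043, 0.6455, -0.5736]
J5: z=[0.0281, 0.6761, 0.7362] o=[-1.1863, 0.1304, -0.2087] → [0.5536, -0.3258, 0.2781, 0.0281, 0.6761, 0.7362]
V = J·q̇ = [0.1242, 1.6749, -0.5675, -1.3032, -0.3876, -0.2894]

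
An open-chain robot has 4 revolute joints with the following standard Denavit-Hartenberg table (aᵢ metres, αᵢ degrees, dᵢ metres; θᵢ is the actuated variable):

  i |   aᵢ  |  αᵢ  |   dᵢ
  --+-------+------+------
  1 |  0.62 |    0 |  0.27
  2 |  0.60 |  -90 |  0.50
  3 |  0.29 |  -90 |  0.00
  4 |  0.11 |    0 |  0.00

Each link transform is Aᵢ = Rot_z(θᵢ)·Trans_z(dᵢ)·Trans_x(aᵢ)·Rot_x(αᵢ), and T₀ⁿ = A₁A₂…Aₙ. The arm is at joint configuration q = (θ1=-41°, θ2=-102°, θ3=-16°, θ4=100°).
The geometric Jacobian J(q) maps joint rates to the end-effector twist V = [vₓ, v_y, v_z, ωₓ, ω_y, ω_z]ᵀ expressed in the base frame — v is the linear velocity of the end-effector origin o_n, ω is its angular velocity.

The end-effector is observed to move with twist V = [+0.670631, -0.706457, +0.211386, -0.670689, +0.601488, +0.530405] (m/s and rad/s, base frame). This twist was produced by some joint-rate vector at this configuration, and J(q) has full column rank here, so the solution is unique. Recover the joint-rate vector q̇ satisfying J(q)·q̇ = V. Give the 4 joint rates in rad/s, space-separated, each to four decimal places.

o_n = [-0.2844, -0.8380, 0.8447]
J₁: ẑ×o_n = [0.8380, -0.2844, 0.0000], ω = ẑ
J2: z=[0.0000, 0.0000, 1.0000] o=[0.4679, -0.4068, 0.2700] → [0.4313, -0.7523, 0.0000, 0.0000, 0.0000, 1.0000]
J3: z=[0.6018, -0.7986, 0.0000] o=[-0.0113, -0.7678, 0.7700] → [-0.0596, -0.0449, -0.2604, 0.6018, -0.7986, 0.0000]
J4: z=[-0.2201, -0.1659, -0.9613] o=[-0.2339, -0.9356, 0.8499] → [0.0947, 0.0474, -0.0299, -0.2201, -0.1659, -0.9613]
q̇ = J⁺·V = [0.1680, 0.9680, -0.8840, 0.6300]

0.1680 0.9680 -0.8840 0.6300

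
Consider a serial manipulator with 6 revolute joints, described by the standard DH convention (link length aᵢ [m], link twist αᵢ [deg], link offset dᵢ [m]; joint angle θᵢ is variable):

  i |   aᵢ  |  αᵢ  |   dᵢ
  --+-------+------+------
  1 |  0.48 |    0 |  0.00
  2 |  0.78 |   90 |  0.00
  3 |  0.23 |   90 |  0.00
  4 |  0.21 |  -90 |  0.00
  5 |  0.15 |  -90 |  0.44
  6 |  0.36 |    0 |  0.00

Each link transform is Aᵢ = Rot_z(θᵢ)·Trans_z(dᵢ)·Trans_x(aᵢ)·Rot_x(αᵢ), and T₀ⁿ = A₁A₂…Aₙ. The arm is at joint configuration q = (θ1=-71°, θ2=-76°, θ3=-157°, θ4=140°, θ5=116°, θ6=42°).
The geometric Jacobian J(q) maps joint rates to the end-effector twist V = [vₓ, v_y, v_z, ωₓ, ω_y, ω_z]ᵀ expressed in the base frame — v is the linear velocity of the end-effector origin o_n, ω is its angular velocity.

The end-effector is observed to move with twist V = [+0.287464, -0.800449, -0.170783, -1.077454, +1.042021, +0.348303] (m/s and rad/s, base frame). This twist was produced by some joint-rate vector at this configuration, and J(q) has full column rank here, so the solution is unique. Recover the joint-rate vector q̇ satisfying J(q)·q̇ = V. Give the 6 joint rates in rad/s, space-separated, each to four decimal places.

o_n = [-0.4844, -1.0311, -0.3772]
J₁: ẑ×o_n = [1.0311, -0.4844, 0.0000], ω = ẑ
J2: z=[0.0000, 0.0000, 1.0000] o=[0.1563, -0.4538, 0.0000] → [0.5773, -0.6407, 0.0000, 0.0000, 0.0000, 1.0000]
J3: z=[-0.5446, 0.8387, 0.0000] o=[-0.4979, -0.8787, 0.0000] → [-0.3164, -0.2055, 0.0717, -0.5446, 0.8387, 0.0000]
J4: z=[0.3277, 0.2128, 0.9205] o=[-0.3203, -0.7634, -0.0899] → [0.1853, -0.0569, -0.0528, 0.3277, 0.2128, 0.9205]
J5: z=[-0.0790, -0.9647, 0.2512] o=[-0.5180, -0.7308, -0.0270] → [0.4133, -0.0192, 0.0562, -0.0790, -0.9647, 0.2512]
J6: z=[0.9898, -0.0461, 0.1345] o=[-0.5351, -1.1942, -0.0603] → [-0.0073, 0.3205, 0.1637, 0.9898, -0.0461, 0.1345]
q̇ = J⁺·V = [0.5510, 0.3180, 0.2740, -0.1990, -0.8410, -0.9390]

0.5510 0.3180 0.2740 -0.1990 -0.8410 -0.9390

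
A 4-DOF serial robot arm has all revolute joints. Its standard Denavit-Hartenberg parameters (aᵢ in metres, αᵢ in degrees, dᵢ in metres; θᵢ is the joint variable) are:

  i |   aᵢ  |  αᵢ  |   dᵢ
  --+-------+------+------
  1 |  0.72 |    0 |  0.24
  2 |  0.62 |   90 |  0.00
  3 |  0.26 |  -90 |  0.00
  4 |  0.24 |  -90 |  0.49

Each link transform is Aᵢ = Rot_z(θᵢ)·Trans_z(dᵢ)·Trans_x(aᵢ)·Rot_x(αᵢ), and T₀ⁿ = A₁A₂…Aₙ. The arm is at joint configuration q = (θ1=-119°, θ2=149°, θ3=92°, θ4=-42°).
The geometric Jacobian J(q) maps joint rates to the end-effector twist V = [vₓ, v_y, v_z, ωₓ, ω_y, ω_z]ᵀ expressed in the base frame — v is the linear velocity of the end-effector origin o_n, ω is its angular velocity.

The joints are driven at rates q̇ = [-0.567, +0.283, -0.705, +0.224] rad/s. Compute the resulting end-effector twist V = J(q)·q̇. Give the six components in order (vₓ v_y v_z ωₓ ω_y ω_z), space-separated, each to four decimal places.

-0.1443 0.3292 0.3920 -0.5464 0.4986 -0.2918

o_n = [-0.1692, -0.7113, 0.6610]
J₁: ẑ×o_n = [0.7113, -0.1692, 0.0000], ω = ẑ
J2: z=[0.0000, 0.0000, 1.0000] o=[-0.3491, -0.6297, 0.2400] → [0.0816, 0.1799, -0.0000, 0.0000, 0.0000, 1.0000]
J3: z=[0.5000, -0.8660, 0.0000] o=[0.1879, -0.3197, 0.2400] → [-0.3646, -0.2105, -0.5050, 0.5000, -0.8660, 0.0000]
J4: z=[-0.8655, -0.4997, -0.0349] o=[0.1800, -0.3243, 0.4998] → [-0.0940, 0.1517, 0.1605, -0.8655, -0.4997, -0.0349]
V = J·q̇ = [-0.1443, 0.3292, 0.3920, -0.5464, 0.4986, -0.2918]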